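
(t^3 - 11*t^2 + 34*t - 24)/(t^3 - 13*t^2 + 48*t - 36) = (t - 4)/(t - 6)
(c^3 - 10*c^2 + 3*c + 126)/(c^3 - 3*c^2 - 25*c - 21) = (c - 6)/(c + 1)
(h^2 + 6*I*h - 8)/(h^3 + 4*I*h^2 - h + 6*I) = (h + 4*I)/(h^2 + 2*I*h + 3)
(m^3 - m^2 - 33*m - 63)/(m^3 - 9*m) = (m^2 - 4*m - 21)/(m*(m - 3))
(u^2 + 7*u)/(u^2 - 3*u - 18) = u*(u + 7)/(u^2 - 3*u - 18)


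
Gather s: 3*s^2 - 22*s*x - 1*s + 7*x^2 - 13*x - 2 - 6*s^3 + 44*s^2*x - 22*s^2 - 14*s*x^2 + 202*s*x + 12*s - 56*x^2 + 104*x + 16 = -6*s^3 + s^2*(44*x - 19) + s*(-14*x^2 + 180*x + 11) - 49*x^2 + 91*x + 14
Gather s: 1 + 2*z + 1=2*z + 2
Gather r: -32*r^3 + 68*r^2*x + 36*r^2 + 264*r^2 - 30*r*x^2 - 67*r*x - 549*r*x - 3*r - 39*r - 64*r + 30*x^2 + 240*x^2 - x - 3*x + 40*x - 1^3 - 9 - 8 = -32*r^3 + r^2*(68*x + 300) + r*(-30*x^2 - 616*x - 106) + 270*x^2 + 36*x - 18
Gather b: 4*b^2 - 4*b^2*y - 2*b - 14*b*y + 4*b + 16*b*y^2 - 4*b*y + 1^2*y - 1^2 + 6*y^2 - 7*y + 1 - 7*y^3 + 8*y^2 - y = b^2*(4 - 4*y) + b*(16*y^2 - 18*y + 2) - 7*y^3 + 14*y^2 - 7*y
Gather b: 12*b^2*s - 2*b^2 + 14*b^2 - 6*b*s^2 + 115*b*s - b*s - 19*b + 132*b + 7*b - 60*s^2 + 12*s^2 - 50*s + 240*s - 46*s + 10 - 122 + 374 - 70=b^2*(12*s + 12) + b*(-6*s^2 + 114*s + 120) - 48*s^2 + 144*s + 192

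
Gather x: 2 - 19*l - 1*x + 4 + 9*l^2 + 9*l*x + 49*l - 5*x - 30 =9*l^2 + 30*l + x*(9*l - 6) - 24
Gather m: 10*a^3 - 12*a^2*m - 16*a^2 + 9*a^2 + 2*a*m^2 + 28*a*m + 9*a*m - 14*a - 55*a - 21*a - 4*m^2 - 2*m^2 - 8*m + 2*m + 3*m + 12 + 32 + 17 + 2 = 10*a^3 - 7*a^2 - 90*a + m^2*(2*a - 6) + m*(-12*a^2 + 37*a - 3) + 63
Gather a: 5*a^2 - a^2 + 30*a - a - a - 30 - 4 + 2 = 4*a^2 + 28*a - 32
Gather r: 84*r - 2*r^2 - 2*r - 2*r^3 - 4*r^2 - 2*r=-2*r^3 - 6*r^2 + 80*r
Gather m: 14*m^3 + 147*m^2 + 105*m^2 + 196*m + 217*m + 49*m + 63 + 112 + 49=14*m^3 + 252*m^2 + 462*m + 224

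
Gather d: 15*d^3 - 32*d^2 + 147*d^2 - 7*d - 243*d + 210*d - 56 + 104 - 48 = 15*d^3 + 115*d^2 - 40*d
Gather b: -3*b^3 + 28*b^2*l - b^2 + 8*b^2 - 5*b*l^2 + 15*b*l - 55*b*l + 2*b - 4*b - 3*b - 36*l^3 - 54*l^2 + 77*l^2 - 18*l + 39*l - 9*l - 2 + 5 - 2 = -3*b^3 + b^2*(28*l + 7) + b*(-5*l^2 - 40*l - 5) - 36*l^3 + 23*l^2 + 12*l + 1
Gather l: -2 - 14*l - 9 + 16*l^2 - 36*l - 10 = 16*l^2 - 50*l - 21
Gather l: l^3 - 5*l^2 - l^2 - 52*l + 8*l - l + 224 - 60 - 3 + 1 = l^3 - 6*l^2 - 45*l + 162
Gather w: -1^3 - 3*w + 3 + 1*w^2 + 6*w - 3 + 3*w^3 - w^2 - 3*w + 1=3*w^3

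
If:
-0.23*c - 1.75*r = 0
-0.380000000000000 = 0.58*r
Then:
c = 4.99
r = -0.66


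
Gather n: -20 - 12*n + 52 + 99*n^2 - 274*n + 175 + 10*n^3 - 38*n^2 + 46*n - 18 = 10*n^3 + 61*n^2 - 240*n + 189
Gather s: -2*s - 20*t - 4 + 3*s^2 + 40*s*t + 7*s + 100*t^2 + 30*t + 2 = 3*s^2 + s*(40*t + 5) + 100*t^2 + 10*t - 2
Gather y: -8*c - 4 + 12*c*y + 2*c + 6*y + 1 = -6*c + y*(12*c + 6) - 3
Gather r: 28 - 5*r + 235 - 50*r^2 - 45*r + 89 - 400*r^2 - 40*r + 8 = -450*r^2 - 90*r + 360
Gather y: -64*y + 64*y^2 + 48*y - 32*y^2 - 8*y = 32*y^2 - 24*y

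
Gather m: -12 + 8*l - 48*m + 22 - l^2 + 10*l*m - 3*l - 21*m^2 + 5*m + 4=-l^2 + 5*l - 21*m^2 + m*(10*l - 43) + 14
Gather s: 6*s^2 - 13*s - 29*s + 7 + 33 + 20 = 6*s^2 - 42*s + 60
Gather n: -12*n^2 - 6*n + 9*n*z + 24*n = -12*n^2 + n*(9*z + 18)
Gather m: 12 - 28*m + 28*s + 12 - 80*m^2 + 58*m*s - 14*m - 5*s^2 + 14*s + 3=-80*m^2 + m*(58*s - 42) - 5*s^2 + 42*s + 27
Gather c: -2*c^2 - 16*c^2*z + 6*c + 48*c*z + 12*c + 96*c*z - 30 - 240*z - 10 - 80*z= c^2*(-16*z - 2) + c*(144*z + 18) - 320*z - 40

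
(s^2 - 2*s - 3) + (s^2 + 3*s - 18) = 2*s^2 + s - 21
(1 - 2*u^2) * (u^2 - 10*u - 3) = -2*u^4 + 20*u^3 + 7*u^2 - 10*u - 3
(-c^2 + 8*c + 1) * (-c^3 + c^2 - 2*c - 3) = c^5 - 9*c^4 + 9*c^3 - 12*c^2 - 26*c - 3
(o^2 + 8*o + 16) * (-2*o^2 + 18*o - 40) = -2*o^4 + 2*o^3 + 72*o^2 - 32*o - 640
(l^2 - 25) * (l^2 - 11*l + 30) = l^4 - 11*l^3 + 5*l^2 + 275*l - 750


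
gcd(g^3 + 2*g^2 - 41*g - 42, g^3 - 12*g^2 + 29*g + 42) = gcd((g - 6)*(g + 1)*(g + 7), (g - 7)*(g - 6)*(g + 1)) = g^2 - 5*g - 6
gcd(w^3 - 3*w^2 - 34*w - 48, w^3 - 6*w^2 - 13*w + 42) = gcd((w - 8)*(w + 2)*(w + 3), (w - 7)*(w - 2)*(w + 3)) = w + 3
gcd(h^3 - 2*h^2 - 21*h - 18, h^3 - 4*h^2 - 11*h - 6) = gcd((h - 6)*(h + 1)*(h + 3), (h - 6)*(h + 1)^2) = h^2 - 5*h - 6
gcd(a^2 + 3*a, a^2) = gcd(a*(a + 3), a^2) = a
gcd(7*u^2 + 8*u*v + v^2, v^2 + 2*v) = 1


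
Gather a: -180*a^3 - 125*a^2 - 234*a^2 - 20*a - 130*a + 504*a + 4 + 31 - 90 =-180*a^3 - 359*a^2 + 354*a - 55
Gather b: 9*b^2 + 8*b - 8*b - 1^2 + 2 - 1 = 9*b^2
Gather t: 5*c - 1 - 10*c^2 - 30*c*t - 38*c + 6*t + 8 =-10*c^2 - 33*c + t*(6 - 30*c) + 7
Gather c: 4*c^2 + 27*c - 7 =4*c^2 + 27*c - 7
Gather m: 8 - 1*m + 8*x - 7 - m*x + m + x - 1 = -m*x + 9*x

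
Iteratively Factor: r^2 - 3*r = (r)*(r - 3)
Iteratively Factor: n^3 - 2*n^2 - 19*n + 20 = (n - 5)*(n^2 + 3*n - 4) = (n - 5)*(n - 1)*(n + 4)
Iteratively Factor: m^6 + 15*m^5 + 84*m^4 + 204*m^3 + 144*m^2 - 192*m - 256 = (m + 2)*(m^5 + 13*m^4 + 58*m^3 + 88*m^2 - 32*m - 128) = (m + 2)*(m + 4)*(m^4 + 9*m^3 + 22*m^2 - 32) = (m + 2)^2*(m + 4)*(m^3 + 7*m^2 + 8*m - 16) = (m - 1)*(m + 2)^2*(m + 4)*(m^2 + 8*m + 16) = (m - 1)*(m + 2)^2*(m + 4)^2*(m + 4)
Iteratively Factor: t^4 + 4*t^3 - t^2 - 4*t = (t + 1)*(t^3 + 3*t^2 - 4*t) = (t + 1)*(t + 4)*(t^2 - t) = (t - 1)*(t + 1)*(t + 4)*(t)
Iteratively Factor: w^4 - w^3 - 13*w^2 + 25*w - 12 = (w - 1)*(w^3 - 13*w + 12) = (w - 3)*(w - 1)*(w^2 + 3*w - 4) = (w - 3)*(w - 1)*(w + 4)*(w - 1)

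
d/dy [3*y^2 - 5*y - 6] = 6*y - 5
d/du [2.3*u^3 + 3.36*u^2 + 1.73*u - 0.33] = 6.9*u^2 + 6.72*u + 1.73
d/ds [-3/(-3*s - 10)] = -9/(3*s + 10)^2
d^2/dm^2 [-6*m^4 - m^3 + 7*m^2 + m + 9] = -72*m^2 - 6*m + 14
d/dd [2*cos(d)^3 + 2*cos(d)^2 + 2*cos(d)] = 2*(3*sin(d)^2 - 2*cos(d) - 4)*sin(d)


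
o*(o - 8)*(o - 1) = o^3 - 9*o^2 + 8*o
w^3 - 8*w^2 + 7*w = w*(w - 7)*(w - 1)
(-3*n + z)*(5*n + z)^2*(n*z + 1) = -75*n^4*z - 5*n^3*z^2 - 75*n^3 + 7*n^2*z^3 - 5*n^2*z + n*z^4 + 7*n*z^2 + z^3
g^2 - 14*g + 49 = (g - 7)^2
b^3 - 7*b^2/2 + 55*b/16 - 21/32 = (b - 7/4)*(b - 3/2)*(b - 1/4)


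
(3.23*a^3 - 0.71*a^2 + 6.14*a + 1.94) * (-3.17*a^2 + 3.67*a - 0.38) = -10.2391*a^5 + 14.1048*a^4 - 23.2969*a^3 + 16.6538*a^2 + 4.7866*a - 0.7372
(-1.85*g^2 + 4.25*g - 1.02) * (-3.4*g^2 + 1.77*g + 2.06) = 6.29*g^4 - 17.7245*g^3 + 7.1795*g^2 + 6.9496*g - 2.1012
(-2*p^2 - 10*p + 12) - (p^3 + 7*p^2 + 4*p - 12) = -p^3 - 9*p^2 - 14*p + 24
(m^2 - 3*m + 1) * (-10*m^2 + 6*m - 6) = -10*m^4 + 36*m^3 - 34*m^2 + 24*m - 6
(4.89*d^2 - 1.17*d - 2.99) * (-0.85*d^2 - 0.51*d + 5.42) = -4.1565*d^4 - 1.4994*d^3 + 29.642*d^2 - 4.8165*d - 16.2058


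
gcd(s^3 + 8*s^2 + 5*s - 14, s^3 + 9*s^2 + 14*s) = s^2 + 9*s + 14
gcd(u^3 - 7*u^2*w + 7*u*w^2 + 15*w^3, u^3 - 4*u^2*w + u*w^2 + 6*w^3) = u^2 - 2*u*w - 3*w^2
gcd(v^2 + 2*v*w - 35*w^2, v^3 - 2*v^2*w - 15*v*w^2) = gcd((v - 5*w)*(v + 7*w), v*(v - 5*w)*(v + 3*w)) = v - 5*w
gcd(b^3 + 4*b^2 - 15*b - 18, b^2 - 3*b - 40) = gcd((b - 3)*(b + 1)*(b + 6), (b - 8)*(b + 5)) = 1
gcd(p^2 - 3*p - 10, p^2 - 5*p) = p - 5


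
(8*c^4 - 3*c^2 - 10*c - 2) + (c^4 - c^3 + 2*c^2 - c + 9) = 9*c^4 - c^3 - c^2 - 11*c + 7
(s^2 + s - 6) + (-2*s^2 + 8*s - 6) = -s^2 + 9*s - 12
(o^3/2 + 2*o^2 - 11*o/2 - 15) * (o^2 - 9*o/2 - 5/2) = o^5/2 - o^4/4 - 63*o^3/4 + 19*o^2/4 + 325*o/4 + 75/2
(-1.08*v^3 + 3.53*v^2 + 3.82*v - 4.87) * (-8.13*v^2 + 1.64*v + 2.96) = 8.7804*v^5 - 30.4701*v^4 - 28.4642*v^3 + 56.3067*v^2 + 3.3204*v - 14.4152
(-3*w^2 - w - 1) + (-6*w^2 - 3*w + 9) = -9*w^2 - 4*w + 8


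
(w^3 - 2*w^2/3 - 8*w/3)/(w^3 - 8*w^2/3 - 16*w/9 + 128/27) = 9*w*(w - 2)/(9*w^2 - 36*w + 32)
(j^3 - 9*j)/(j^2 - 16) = j*(j^2 - 9)/(j^2 - 16)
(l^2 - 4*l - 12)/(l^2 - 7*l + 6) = (l + 2)/(l - 1)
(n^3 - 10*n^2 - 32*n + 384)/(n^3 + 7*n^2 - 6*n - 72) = (n^2 - 16*n + 64)/(n^2 + n - 12)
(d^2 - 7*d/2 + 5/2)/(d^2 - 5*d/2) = (d - 1)/d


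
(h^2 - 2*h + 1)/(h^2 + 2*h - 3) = (h - 1)/(h + 3)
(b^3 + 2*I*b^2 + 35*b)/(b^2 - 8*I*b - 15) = b*(b + 7*I)/(b - 3*I)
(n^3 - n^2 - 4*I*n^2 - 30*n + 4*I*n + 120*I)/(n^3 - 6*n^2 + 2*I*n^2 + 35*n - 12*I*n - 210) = (n^2 + n*(5 - 4*I) - 20*I)/(n^2 + 2*I*n + 35)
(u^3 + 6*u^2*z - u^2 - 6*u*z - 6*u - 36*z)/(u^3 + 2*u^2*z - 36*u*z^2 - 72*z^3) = (-u^2 + u + 6)/(-u^2 + 4*u*z + 12*z^2)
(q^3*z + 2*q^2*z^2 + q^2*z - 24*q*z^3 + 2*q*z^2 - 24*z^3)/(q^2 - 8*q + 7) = z*(q^3 + 2*q^2*z + q^2 - 24*q*z^2 + 2*q*z - 24*z^2)/(q^2 - 8*q + 7)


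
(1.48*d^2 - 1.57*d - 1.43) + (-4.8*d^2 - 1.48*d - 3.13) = -3.32*d^2 - 3.05*d - 4.56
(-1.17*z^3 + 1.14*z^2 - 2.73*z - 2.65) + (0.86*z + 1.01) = -1.17*z^3 + 1.14*z^2 - 1.87*z - 1.64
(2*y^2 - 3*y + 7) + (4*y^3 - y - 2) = 4*y^3 + 2*y^2 - 4*y + 5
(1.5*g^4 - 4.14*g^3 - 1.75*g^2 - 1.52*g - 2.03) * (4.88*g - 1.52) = 7.32*g^5 - 22.4832*g^4 - 2.2472*g^3 - 4.7576*g^2 - 7.596*g + 3.0856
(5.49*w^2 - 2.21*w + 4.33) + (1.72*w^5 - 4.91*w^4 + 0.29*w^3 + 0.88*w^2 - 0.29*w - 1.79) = 1.72*w^5 - 4.91*w^4 + 0.29*w^3 + 6.37*w^2 - 2.5*w + 2.54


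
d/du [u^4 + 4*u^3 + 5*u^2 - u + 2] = 4*u^3 + 12*u^2 + 10*u - 1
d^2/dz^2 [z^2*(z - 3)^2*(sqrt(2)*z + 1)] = 20*sqrt(2)*z^3 - 72*sqrt(2)*z^2 + 12*z^2 - 36*z + 54*sqrt(2)*z + 18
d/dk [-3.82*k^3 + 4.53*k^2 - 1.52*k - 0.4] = -11.46*k^2 + 9.06*k - 1.52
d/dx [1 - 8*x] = -8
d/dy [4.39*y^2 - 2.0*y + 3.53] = 8.78*y - 2.0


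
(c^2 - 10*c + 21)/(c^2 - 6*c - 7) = (c - 3)/(c + 1)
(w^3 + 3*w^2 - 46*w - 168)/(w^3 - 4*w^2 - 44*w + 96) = (w^2 - 3*w - 28)/(w^2 - 10*w + 16)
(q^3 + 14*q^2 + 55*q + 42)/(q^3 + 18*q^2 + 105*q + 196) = (q^2 + 7*q + 6)/(q^2 + 11*q + 28)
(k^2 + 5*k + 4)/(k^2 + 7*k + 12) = (k + 1)/(k + 3)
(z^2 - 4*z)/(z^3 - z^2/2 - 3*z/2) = 2*(4 - z)/(-2*z^2 + z + 3)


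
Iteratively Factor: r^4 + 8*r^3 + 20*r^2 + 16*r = (r + 4)*(r^3 + 4*r^2 + 4*r) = (r + 2)*(r + 4)*(r^2 + 2*r) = r*(r + 2)*(r + 4)*(r + 2)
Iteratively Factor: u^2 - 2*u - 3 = (u - 3)*(u + 1)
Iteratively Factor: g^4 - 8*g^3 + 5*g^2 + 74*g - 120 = (g + 3)*(g^3 - 11*g^2 + 38*g - 40) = (g - 4)*(g + 3)*(g^2 - 7*g + 10) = (g - 4)*(g - 2)*(g + 3)*(g - 5)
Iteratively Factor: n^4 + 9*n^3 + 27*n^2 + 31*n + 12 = (n + 1)*(n^3 + 8*n^2 + 19*n + 12) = (n + 1)*(n + 3)*(n^2 + 5*n + 4) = (n + 1)*(n + 3)*(n + 4)*(n + 1)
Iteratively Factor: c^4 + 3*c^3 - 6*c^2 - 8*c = (c + 1)*(c^3 + 2*c^2 - 8*c) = (c + 1)*(c + 4)*(c^2 - 2*c) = c*(c + 1)*(c + 4)*(c - 2)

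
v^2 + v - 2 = (v - 1)*(v + 2)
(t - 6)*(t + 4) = t^2 - 2*t - 24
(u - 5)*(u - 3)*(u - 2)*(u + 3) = u^4 - 7*u^3 + u^2 + 63*u - 90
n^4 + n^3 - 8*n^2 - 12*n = n*(n - 3)*(n + 2)^2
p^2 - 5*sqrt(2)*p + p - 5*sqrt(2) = (p + 1)*(p - 5*sqrt(2))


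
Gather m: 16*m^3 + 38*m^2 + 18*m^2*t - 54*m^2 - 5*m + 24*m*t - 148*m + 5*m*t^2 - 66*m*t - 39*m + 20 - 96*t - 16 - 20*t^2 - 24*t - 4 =16*m^3 + m^2*(18*t - 16) + m*(5*t^2 - 42*t - 192) - 20*t^2 - 120*t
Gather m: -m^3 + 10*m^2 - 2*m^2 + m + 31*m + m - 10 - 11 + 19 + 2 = -m^3 + 8*m^2 + 33*m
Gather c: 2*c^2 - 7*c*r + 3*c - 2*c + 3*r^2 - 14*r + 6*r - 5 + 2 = 2*c^2 + c*(1 - 7*r) + 3*r^2 - 8*r - 3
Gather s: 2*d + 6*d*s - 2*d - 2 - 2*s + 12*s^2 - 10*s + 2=12*s^2 + s*(6*d - 12)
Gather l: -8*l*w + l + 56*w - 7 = l*(1 - 8*w) + 56*w - 7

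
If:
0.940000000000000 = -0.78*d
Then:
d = -1.21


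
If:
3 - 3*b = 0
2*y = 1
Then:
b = 1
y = 1/2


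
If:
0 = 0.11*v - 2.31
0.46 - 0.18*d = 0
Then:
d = 2.56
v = 21.00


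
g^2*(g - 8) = g^3 - 8*g^2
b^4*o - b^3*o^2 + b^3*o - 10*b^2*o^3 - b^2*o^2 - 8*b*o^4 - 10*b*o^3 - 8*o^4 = (b - 4*o)*(b + o)*(b + 2*o)*(b*o + o)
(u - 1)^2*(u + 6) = u^3 + 4*u^2 - 11*u + 6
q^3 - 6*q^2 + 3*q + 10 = (q - 5)*(q - 2)*(q + 1)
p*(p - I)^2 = p^3 - 2*I*p^2 - p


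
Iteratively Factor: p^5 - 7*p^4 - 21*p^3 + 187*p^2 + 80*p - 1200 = (p - 5)*(p^4 - 2*p^3 - 31*p^2 + 32*p + 240) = (p - 5)^2*(p^3 + 3*p^2 - 16*p - 48) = (p - 5)^2*(p + 3)*(p^2 - 16) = (p - 5)^2*(p - 4)*(p + 3)*(p + 4)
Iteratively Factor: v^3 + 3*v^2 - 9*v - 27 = (v - 3)*(v^2 + 6*v + 9) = (v - 3)*(v + 3)*(v + 3)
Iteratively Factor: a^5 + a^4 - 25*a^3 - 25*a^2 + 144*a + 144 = (a + 4)*(a^4 - 3*a^3 - 13*a^2 + 27*a + 36) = (a + 3)*(a + 4)*(a^3 - 6*a^2 + 5*a + 12) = (a + 1)*(a + 3)*(a + 4)*(a^2 - 7*a + 12) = (a - 4)*(a + 1)*(a + 3)*(a + 4)*(a - 3)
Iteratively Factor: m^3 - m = (m + 1)*(m^2 - m) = (m - 1)*(m + 1)*(m)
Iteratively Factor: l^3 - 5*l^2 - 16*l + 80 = (l - 4)*(l^2 - l - 20) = (l - 5)*(l - 4)*(l + 4)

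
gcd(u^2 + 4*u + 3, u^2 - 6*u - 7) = u + 1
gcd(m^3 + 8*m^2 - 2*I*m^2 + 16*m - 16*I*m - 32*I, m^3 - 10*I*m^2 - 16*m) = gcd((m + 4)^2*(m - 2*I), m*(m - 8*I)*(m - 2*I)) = m - 2*I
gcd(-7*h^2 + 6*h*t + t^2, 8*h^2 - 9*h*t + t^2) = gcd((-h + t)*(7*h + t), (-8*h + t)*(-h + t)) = -h + t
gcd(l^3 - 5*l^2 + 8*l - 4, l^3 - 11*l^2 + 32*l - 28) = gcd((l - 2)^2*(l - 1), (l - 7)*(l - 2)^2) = l^2 - 4*l + 4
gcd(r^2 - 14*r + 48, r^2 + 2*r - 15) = 1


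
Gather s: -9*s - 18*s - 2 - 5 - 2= -27*s - 9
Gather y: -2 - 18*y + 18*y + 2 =0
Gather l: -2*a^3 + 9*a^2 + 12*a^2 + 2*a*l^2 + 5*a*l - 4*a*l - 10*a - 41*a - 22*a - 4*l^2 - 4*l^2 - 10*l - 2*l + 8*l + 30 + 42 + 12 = -2*a^3 + 21*a^2 - 73*a + l^2*(2*a - 8) + l*(a - 4) + 84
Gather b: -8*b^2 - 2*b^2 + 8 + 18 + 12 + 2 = 40 - 10*b^2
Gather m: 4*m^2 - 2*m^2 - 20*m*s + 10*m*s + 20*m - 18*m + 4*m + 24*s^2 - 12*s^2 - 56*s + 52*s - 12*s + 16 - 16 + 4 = 2*m^2 + m*(6 - 10*s) + 12*s^2 - 16*s + 4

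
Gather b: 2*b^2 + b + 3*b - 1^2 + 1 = 2*b^2 + 4*b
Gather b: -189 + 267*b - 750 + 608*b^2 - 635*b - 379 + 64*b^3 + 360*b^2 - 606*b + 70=64*b^3 + 968*b^2 - 974*b - 1248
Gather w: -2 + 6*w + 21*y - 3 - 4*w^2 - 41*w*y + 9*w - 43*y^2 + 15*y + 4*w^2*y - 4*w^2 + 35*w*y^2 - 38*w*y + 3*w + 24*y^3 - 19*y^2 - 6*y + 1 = w^2*(4*y - 8) + w*(35*y^2 - 79*y + 18) + 24*y^3 - 62*y^2 + 30*y - 4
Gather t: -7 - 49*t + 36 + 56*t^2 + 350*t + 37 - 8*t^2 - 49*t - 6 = 48*t^2 + 252*t + 60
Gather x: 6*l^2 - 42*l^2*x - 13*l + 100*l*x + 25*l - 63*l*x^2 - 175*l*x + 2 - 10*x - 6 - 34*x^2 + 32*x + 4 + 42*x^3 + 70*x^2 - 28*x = 6*l^2 + 12*l + 42*x^3 + x^2*(36 - 63*l) + x*(-42*l^2 - 75*l - 6)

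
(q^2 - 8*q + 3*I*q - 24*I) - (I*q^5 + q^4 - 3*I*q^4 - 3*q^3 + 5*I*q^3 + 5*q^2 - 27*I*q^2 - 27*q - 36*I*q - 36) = -I*q^5 - q^4 + 3*I*q^4 + 3*q^3 - 5*I*q^3 - 4*q^2 + 27*I*q^2 + 19*q + 39*I*q + 36 - 24*I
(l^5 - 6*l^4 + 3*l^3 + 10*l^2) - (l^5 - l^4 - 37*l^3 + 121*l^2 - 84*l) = -5*l^4 + 40*l^3 - 111*l^2 + 84*l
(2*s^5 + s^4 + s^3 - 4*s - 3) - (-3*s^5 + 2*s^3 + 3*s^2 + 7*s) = 5*s^5 + s^4 - s^3 - 3*s^2 - 11*s - 3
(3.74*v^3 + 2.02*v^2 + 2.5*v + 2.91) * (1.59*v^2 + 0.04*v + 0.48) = 5.9466*v^5 + 3.3614*v^4 + 5.851*v^3 + 5.6965*v^2 + 1.3164*v + 1.3968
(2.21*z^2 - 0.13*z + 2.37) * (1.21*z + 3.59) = 2.6741*z^3 + 7.7766*z^2 + 2.401*z + 8.5083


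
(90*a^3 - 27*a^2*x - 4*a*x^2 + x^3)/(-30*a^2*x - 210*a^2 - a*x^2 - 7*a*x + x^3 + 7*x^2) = (-3*a + x)/(x + 7)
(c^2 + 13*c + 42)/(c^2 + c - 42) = (c + 6)/(c - 6)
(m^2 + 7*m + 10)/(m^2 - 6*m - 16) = (m + 5)/(m - 8)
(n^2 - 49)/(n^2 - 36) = (n^2 - 49)/(n^2 - 36)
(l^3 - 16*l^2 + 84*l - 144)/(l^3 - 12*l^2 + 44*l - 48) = (l - 6)/(l - 2)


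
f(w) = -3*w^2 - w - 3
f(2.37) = -22.22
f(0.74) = -5.38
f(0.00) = -3.00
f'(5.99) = -36.94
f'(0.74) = -5.44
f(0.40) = -3.88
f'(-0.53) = 2.18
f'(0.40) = -3.40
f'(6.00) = -37.00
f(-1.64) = -9.43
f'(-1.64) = 8.84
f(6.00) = -117.00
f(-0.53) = -3.31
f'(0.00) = -1.00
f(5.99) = -116.63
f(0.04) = -3.04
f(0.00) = -3.00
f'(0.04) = -1.24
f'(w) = -6*w - 1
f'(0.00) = -1.00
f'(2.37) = -15.22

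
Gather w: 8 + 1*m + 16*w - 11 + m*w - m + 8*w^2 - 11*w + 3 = 8*w^2 + w*(m + 5)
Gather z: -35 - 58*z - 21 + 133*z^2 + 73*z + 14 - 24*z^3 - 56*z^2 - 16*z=-24*z^3 + 77*z^2 - z - 42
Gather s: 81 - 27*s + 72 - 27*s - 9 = 144 - 54*s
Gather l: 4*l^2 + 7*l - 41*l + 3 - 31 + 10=4*l^2 - 34*l - 18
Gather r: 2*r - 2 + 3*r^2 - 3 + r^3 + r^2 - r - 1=r^3 + 4*r^2 + r - 6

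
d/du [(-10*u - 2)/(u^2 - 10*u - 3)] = 2*(5*u^2 + 2*u + 5)/(u^4 - 20*u^3 + 94*u^2 + 60*u + 9)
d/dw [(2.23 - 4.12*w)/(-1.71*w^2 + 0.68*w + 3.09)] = (-7.0452*w^2 + 7.6266*w - 14.2472)/(2.9241*w^4 - 2.3256*w^3 - 10.1054*w^2 + 4.2024*w + 9.5481)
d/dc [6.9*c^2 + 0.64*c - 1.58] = 13.8*c + 0.64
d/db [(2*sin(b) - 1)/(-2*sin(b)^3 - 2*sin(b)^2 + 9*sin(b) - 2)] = 2*(-2*sin(4*b) + 9*cos(b) + cos(3*b))/(-15*sin(b) - sin(3*b) - 2*cos(2*b) + 6)^2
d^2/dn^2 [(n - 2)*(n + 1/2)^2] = 6*n - 2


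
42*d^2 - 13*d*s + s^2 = (-7*d + s)*(-6*d + s)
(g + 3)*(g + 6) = g^2 + 9*g + 18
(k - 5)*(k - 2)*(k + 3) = k^3 - 4*k^2 - 11*k + 30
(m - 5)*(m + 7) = m^2 + 2*m - 35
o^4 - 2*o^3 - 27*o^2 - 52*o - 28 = (o - 7)*(o + 1)*(o + 2)^2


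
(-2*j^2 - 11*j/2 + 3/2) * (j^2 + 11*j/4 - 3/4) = -2*j^4 - 11*j^3 - 97*j^2/8 + 33*j/4 - 9/8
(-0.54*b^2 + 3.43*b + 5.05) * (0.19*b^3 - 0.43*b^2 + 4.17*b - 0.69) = -0.1026*b^5 + 0.8839*b^4 - 2.7672*b^3 + 12.5042*b^2 + 18.6918*b - 3.4845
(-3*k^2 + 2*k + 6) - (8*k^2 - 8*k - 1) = -11*k^2 + 10*k + 7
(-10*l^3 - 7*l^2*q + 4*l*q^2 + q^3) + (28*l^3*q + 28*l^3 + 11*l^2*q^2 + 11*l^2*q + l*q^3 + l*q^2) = 28*l^3*q + 18*l^3 + 11*l^2*q^2 + 4*l^2*q + l*q^3 + 5*l*q^2 + q^3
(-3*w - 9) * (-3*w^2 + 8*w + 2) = 9*w^3 + 3*w^2 - 78*w - 18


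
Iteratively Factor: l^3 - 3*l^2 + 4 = (l - 2)*(l^2 - l - 2) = (l - 2)^2*(l + 1)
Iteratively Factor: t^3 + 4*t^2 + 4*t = (t + 2)*(t^2 + 2*t) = t*(t + 2)*(t + 2)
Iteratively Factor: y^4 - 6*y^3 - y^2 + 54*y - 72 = (y - 2)*(y^3 - 4*y^2 - 9*y + 36) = (y - 4)*(y - 2)*(y^2 - 9) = (y - 4)*(y - 3)*(y - 2)*(y + 3)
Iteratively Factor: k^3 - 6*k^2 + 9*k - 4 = (k - 1)*(k^2 - 5*k + 4) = (k - 1)^2*(k - 4)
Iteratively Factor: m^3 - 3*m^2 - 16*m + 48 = (m - 3)*(m^2 - 16) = (m - 4)*(m - 3)*(m + 4)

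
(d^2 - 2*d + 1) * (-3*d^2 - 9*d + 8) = -3*d^4 - 3*d^3 + 23*d^2 - 25*d + 8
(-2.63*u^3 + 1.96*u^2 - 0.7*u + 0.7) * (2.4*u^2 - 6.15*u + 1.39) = -6.312*u^5 + 20.8785*u^4 - 17.3897*u^3 + 8.7094*u^2 - 5.278*u + 0.973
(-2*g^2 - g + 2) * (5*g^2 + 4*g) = -10*g^4 - 13*g^3 + 6*g^2 + 8*g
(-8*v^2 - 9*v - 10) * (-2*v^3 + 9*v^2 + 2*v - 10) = 16*v^5 - 54*v^4 - 77*v^3 - 28*v^2 + 70*v + 100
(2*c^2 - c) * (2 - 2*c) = -4*c^3 + 6*c^2 - 2*c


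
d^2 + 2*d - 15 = (d - 3)*(d + 5)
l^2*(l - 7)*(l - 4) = l^4 - 11*l^3 + 28*l^2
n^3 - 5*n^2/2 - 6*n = n*(n - 4)*(n + 3/2)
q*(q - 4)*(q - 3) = q^3 - 7*q^2 + 12*q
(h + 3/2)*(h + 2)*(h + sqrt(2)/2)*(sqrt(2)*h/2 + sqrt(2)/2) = sqrt(2)*h^4/2 + h^3/2 + 9*sqrt(2)*h^3/4 + 9*h^2/4 + 13*sqrt(2)*h^2/4 + 3*sqrt(2)*h/2 + 13*h/4 + 3/2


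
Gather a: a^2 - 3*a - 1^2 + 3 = a^2 - 3*a + 2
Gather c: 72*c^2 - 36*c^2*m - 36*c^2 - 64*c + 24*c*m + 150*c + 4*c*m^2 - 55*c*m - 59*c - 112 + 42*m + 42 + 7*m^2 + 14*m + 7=c^2*(36 - 36*m) + c*(4*m^2 - 31*m + 27) + 7*m^2 + 56*m - 63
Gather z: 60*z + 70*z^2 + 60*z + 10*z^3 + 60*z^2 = 10*z^3 + 130*z^2 + 120*z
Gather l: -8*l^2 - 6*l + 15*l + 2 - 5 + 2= -8*l^2 + 9*l - 1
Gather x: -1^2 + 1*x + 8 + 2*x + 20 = 3*x + 27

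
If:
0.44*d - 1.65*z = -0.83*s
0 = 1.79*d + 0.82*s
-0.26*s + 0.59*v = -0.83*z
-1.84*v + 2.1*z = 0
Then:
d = 0.00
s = 0.00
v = 0.00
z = 0.00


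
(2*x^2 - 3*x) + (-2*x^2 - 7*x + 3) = 3 - 10*x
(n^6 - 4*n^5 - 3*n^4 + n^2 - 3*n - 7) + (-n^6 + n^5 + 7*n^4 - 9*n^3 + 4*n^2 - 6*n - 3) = -3*n^5 + 4*n^4 - 9*n^3 + 5*n^2 - 9*n - 10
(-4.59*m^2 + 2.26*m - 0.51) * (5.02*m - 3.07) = -23.0418*m^3 + 25.4365*m^2 - 9.4984*m + 1.5657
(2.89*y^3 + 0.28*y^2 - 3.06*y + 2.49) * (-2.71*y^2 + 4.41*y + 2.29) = -7.8319*y^5 + 11.9861*y^4 + 16.1455*y^3 - 19.6013*y^2 + 3.9735*y + 5.7021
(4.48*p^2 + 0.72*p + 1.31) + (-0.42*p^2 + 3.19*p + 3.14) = 4.06*p^2 + 3.91*p + 4.45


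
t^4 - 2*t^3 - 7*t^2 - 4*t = t*(t - 4)*(t + 1)^2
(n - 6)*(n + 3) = n^2 - 3*n - 18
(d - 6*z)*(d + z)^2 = d^3 - 4*d^2*z - 11*d*z^2 - 6*z^3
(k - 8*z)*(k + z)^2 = k^3 - 6*k^2*z - 15*k*z^2 - 8*z^3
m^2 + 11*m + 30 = (m + 5)*(m + 6)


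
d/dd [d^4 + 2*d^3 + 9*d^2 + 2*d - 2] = 4*d^3 + 6*d^2 + 18*d + 2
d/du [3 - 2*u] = -2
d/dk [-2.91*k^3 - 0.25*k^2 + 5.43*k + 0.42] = -8.73*k^2 - 0.5*k + 5.43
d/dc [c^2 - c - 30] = 2*c - 1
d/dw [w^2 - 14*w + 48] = 2*w - 14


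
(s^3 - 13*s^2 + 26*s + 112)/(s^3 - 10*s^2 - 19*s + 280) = (s + 2)/(s + 5)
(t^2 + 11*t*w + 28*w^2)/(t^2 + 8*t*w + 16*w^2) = (t + 7*w)/(t + 4*w)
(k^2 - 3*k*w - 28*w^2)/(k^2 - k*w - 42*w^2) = (k + 4*w)/(k + 6*w)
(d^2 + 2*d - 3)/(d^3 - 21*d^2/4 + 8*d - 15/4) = 4*(d + 3)/(4*d^2 - 17*d + 15)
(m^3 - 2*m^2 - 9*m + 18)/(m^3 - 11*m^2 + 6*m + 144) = (m^2 - 5*m + 6)/(m^2 - 14*m + 48)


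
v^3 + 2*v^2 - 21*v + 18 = (v - 3)*(v - 1)*(v + 6)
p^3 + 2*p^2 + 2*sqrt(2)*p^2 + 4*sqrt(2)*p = p*(p + 2)*(p + 2*sqrt(2))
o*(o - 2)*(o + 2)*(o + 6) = o^4 + 6*o^3 - 4*o^2 - 24*o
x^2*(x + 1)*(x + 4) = x^4 + 5*x^3 + 4*x^2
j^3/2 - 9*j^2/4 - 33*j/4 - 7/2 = (j/2 + 1)*(j - 7)*(j + 1/2)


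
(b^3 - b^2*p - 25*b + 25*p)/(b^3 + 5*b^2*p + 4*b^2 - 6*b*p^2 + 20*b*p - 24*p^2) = (b^2 - 25)/(b^2 + 6*b*p + 4*b + 24*p)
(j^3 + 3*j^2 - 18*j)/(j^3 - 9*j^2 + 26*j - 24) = j*(j + 6)/(j^2 - 6*j + 8)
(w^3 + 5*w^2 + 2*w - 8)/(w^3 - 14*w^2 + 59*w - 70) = (w^3 + 5*w^2 + 2*w - 8)/(w^3 - 14*w^2 + 59*w - 70)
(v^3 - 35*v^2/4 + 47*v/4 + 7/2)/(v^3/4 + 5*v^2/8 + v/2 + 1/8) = 2*(4*v^3 - 35*v^2 + 47*v + 14)/(2*v^3 + 5*v^2 + 4*v + 1)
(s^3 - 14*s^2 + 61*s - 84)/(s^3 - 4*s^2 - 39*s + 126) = (s - 4)/(s + 6)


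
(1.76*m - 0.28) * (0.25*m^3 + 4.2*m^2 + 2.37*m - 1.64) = 0.44*m^4 + 7.322*m^3 + 2.9952*m^2 - 3.55*m + 0.4592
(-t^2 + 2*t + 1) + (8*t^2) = 7*t^2 + 2*t + 1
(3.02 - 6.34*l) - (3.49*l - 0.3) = 3.32 - 9.83*l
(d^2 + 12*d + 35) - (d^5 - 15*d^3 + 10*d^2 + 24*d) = -d^5 + 15*d^3 - 9*d^2 - 12*d + 35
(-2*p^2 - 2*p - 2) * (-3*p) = 6*p^3 + 6*p^2 + 6*p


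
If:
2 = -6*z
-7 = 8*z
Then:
No Solution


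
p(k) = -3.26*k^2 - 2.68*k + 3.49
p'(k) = -6.52*k - 2.68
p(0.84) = -1.06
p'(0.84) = -8.16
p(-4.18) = -42.27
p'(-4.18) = 24.57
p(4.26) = -67.09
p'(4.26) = -30.46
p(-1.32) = 1.35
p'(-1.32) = 5.93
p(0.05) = 3.35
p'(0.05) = -3.01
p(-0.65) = 3.85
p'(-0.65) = 1.56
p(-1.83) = -2.52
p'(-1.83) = 9.25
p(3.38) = -42.81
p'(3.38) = -24.72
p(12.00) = -498.11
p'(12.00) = -80.92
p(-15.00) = -689.81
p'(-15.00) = 95.12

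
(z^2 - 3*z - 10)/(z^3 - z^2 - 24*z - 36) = (z - 5)/(z^2 - 3*z - 18)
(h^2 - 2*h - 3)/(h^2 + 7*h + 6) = (h - 3)/(h + 6)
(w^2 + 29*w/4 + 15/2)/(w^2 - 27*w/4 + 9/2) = (4*w^2 + 29*w + 30)/(4*w^2 - 27*w + 18)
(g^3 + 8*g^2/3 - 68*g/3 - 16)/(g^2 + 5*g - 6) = (3*g^2 - 10*g - 8)/(3*(g - 1))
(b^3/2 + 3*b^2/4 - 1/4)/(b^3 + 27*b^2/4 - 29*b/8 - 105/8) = 2*(2*b^3 + 3*b^2 - 1)/(8*b^3 + 54*b^2 - 29*b - 105)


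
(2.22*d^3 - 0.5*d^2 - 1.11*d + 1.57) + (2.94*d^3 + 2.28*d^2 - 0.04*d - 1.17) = 5.16*d^3 + 1.78*d^2 - 1.15*d + 0.4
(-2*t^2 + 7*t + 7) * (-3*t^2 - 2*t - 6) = 6*t^4 - 17*t^3 - 23*t^2 - 56*t - 42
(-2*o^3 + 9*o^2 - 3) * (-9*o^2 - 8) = 18*o^5 - 81*o^4 + 16*o^3 - 45*o^2 + 24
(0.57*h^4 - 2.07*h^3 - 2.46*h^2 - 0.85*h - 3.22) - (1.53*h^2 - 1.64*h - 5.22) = 0.57*h^4 - 2.07*h^3 - 3.99*h^2 + 0.79*h + 2.0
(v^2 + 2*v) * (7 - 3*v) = -3*v^3 + v^2 + 14*v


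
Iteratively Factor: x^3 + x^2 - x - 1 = (x + 1)*(x^2 - 1) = (x - 1)*(x + 1)*(x + 1)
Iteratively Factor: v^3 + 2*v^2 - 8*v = (v + 4)*(v^2 - 2*v) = v*(v + 4)*(v - 2)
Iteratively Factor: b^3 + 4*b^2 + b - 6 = (b + 3)*(b^2 + b - 2) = (b - 1)*(b + 3)*(b + 2)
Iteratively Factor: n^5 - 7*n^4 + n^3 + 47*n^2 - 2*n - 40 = (n + 2)*(n^4 - 9*n^3 + 19*n^2 + 9*n - 20) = (n - 4)*(n + 2)*(n^3 - 5*n^2 - n + 5) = (n - 4)*(n + 1)*(n + 2)*(n^2 - 6*n + 5) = (n - 4)*(n - 1)*(n + 1)*(n + 2)*(n - 5)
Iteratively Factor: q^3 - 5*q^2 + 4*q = (q)*(q^2 - 5*q + 4) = q*(q - 1)*(q - 4)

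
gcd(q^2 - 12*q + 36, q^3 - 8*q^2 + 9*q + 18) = q - 6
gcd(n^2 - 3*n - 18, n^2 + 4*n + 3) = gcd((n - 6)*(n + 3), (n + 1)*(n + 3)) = n + 3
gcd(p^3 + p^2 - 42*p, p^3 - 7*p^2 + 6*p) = p^2 - 6*p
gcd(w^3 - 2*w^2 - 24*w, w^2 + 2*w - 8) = w + 4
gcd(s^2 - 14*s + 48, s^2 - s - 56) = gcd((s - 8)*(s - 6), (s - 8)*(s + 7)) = s - 8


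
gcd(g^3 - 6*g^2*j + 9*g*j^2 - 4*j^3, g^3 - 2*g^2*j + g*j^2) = g^2 - 2*g*j + j^2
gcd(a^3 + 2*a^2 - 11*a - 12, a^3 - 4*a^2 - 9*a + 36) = a - 3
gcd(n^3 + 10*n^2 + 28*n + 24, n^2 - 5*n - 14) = n + 2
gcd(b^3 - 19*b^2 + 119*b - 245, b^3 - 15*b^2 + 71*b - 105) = b^2 - 12*b + 35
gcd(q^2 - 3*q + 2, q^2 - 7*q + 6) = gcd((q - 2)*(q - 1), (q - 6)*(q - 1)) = q - 1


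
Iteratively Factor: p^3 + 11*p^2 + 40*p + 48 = (p + 3)*(p^2 + 8*p + 16) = (p + 3)*(p + 4)*(p + 4)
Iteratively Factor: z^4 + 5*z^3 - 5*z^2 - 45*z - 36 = (z + 4)*(z^3 + z^2 - 9*z - 9) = (z + 1)*(z + 4)*(z^2 - 9) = (z + 1)*(z + 3)*(z + 4)*(z - 3)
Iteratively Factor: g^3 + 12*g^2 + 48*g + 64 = (g + 4)*(g^2 + 8*g + 16) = (g + 4)^2*(g + 4)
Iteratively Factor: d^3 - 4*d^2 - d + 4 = (d + 1)*(d^2 - 5*d + 4) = (d - 1)*(d + 1)*(d - 4)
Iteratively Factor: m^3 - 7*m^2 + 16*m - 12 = (m - 3)*(m^2 - 4*m + 4) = (m - 3)*(m - 2)*(m - 2)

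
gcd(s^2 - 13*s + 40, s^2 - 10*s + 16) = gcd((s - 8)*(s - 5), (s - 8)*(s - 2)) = s - 8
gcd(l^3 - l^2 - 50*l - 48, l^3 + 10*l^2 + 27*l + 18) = l^2 + 7*l + 6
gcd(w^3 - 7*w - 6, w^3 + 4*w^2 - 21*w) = w - 3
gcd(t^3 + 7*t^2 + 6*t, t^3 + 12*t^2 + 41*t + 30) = t^2 + 7*t + 6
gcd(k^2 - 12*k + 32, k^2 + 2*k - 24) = k - 4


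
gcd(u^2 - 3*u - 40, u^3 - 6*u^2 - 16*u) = u - 8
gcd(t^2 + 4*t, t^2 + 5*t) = t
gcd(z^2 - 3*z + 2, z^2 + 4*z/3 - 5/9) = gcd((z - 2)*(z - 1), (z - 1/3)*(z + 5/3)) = 1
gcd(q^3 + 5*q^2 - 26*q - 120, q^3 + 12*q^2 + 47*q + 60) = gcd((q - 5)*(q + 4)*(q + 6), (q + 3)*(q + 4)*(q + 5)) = q + 4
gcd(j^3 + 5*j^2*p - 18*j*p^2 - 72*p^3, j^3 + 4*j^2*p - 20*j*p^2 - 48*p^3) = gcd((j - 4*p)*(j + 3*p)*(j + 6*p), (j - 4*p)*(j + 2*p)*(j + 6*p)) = -j^2 - 2*j*p + 24*p^2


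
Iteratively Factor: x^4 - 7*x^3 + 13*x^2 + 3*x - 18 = (x - 3)*(x^3 - 4*x^2 + x + 6) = (x - 3)^2*(x^2 - x - 2) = (x - 3)^2*(x - 2)*(x + 1)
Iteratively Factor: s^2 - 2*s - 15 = (s - 5)*(s + 3)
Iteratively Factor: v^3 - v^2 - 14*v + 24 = (v + 4)*(v^2 - 5*v + 6) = (v - 2)*(v + 4)*(v - 3)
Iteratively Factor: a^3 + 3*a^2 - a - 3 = (a + 1)*(a^2 + 2*a - 3) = (a + 1)*(a + 3)*(a - 1)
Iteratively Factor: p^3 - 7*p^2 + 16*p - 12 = (p - 2)*(p^2 - 5*p + 6) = (p - 3)*(p - 2)*(p - 2)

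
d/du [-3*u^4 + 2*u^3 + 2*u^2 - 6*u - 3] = -12*u^3 + 6*u^2 + 4*u - 6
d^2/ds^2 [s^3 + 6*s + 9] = 6*s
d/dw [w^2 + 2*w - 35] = 2*w + 2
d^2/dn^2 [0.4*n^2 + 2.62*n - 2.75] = 0.800000000000000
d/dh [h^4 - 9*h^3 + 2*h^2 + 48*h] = 4*h^3 - 27*h^2 + 4*h + 48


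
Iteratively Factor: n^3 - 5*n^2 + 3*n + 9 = (n - 3)*(n^2 - 2*n - 3) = (n - 3)*(n + 1)*(n - 3)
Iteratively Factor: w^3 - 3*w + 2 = (w + 2)*(w^2 - 2*w + 1) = (w - 1)*(w + 2)*(w - 1)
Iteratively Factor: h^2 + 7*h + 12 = (h + 3)*(h + 4)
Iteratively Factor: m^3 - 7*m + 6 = (m - 1)*(m^2 + m - 6) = (m - 1)*(m + 3)*(m - 2)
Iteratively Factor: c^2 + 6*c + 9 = (c + 3)*(c + 3)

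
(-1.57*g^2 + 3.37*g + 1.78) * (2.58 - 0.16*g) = 0.2512*g^3 - 4.5898*g^2 + 8.4098*g + 4.5924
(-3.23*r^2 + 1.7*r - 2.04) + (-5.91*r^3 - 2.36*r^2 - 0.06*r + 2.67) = -5.91*r^3 - 5.59*r^2 + 1.64*r + 0.63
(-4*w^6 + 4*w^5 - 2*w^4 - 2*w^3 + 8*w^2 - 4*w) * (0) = 0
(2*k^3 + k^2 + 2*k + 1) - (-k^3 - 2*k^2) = 3*k^3 + 3*k^2 + 2*k + 1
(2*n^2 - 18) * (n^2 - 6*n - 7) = 2*n^4 - 12*n^3 - 32*n^2 + 108*n + 126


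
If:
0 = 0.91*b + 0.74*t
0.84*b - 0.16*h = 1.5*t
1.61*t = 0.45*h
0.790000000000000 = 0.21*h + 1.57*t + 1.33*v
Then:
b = 0.00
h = 0.00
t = 0.00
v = 0.59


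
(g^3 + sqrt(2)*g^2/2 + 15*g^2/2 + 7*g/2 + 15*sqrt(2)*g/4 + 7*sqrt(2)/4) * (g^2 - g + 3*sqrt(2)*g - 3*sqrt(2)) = g^5 + 7*sqrt(2)*g^4/2 + 13*g^4/2 - g^3 + 91*sqrt(2)*g^3/4 - 14*sqrt(2)*g^2 + 16*g^2 - 49*sqrt(2)*g/4 - 12*g - 21/2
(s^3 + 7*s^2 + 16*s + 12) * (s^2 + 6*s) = s^5 + 13*s^4 + 58*s^3 + 108*s^2 + 72*s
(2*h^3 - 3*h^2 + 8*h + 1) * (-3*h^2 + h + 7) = -6*h^5 + 11*h^4 - 13*h^3 - 16*h^2 + 57*h + 7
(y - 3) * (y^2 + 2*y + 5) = y^3 - y^2 - y - 15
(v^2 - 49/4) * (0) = 0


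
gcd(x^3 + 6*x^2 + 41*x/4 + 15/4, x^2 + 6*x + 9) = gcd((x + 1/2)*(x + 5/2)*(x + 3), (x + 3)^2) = x + 3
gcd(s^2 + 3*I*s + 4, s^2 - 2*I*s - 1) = s - I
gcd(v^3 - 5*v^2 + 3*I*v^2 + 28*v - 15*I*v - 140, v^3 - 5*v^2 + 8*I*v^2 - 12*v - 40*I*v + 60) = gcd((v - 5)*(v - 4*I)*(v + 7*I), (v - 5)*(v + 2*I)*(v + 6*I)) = v - 5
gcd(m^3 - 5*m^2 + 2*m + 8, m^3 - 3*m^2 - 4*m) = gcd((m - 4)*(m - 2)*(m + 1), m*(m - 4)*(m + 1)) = m^2 - 3*m - 4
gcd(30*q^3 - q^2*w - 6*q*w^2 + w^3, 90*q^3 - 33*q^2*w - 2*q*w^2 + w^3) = 15*q^2 - 8*q*w + w^2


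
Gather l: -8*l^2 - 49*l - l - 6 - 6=-8*l^2 - 50*l - 12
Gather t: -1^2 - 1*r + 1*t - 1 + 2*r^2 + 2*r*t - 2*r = 2*r^2 - 3*r + t*(2*r + 1) - 2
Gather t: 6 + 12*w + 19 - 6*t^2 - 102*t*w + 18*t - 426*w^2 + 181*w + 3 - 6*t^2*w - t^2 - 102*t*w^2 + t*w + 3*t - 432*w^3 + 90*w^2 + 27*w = t^2*(-6*w - 7) + t*(-102*w^2 - 101*w + 21) - 432*w^3 - 336*w^2 + 220*w + 28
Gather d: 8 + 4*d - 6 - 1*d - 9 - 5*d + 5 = -2*d - 2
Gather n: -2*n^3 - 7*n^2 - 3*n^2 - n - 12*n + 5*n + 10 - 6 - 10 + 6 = -2*n^3 - 10*n^2 - 8*n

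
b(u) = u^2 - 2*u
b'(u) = 2*u - 2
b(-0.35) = 0.82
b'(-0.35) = -2.70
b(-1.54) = 5.45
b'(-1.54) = -5.08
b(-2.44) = 10.83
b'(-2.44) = -6.88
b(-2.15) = 8.92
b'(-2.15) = -6.30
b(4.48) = 11.11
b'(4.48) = 6.96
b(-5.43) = 40.34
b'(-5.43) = -12.86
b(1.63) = -0.60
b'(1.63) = 1.26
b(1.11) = -0.99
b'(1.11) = 0.22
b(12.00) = 120.00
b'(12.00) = 22.00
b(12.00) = 120.00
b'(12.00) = 22.00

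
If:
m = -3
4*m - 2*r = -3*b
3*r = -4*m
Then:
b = 20/3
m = -3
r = 4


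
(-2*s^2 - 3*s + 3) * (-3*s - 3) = 6*s^3 + 15*s^2 - 9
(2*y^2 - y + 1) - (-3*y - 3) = 2*y^2 + 2*y + 4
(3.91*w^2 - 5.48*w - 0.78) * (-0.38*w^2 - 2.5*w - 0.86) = -1.4858*w^4 - 7.6926*w^3 + 10.6338*w^2 + 6.6628*w + 0.6708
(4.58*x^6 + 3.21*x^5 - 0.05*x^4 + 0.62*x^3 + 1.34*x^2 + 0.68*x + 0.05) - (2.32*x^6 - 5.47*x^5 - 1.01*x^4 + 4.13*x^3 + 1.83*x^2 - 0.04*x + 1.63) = 2.26*x^6 + 8.68*x^5 + 0.96*x^4 - 3.51*x^3 - 0.49*x^2 + 0.72*x - 1.58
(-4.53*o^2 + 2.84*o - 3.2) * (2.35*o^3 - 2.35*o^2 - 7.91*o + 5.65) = -10.6455*o^5 + 17.3195*o^4 + 21.6383*o^3 - 40.5389*o^2 + 41.358*o - 18.08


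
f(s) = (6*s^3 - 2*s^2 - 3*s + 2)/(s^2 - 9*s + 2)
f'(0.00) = 3.00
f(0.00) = 1.00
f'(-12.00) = 4.95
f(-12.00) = -41.80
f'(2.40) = -5.13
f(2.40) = -4.78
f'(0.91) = -1.01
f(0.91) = -0.40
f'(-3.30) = 2.90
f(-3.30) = -5.29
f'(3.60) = -10.93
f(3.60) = -14.06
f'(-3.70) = 3.10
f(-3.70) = -6.50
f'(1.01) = -1.28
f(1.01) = -0.51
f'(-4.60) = 3.47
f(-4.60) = -9.46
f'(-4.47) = 3.42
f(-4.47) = -9.01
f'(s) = (9 - 2*s)*(6*s^3 - 2*s^2 - 3*s + 2)/(s^2 - 9*s + 2)^2 + (18*s^2 - 4*s - 3)/(s^2 - 9*s + 2) = 3*(2*s^4 - 36*s^3 + 19*s^2 - 4*s + 4)/(s^4 - 18*s^3 + 85*s^2 - 36*s + 4)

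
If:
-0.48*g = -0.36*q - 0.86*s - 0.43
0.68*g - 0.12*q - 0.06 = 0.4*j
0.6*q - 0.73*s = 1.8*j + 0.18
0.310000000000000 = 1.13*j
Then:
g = 0.34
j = 0.27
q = 0.49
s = -0.52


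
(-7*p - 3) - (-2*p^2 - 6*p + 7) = 2*p^2 - p - 10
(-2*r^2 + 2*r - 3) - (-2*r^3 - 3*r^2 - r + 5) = 2*r^3 + r^2 + 3*r - 8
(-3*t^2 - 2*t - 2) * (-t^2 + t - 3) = 3*t^4 - t^3 + 9*t^2 + 4*t + 6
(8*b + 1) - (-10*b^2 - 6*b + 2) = 10*b^2 + 14*b - 1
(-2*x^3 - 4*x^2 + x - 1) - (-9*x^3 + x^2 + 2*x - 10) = 7*x^3 - 5*x^2 - x + 9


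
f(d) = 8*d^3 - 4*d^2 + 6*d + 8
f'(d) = 24*d^2 - 8*d + 6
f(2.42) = 112.47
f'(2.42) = 127.19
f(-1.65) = -48.73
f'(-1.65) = 84.54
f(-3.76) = -496.37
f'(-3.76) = 375.38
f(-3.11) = -289.99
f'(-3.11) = 263.01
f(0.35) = 9.95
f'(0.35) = 6.14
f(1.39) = 30.10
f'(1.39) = 41.25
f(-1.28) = -23.01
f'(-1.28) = 55.56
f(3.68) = 374.60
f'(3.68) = 301.58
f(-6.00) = -1900.00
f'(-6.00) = 918.00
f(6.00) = 1628.00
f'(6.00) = 822.00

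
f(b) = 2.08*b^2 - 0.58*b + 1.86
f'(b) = 4.16*b - 0.58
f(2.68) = 15.24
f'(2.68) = 10.57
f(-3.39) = 27.73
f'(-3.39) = -14.68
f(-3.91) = 35.93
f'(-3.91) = -16.85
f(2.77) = 16.21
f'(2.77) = 10.94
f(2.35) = 11.98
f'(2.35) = 9.20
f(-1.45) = 7.07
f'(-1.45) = -6.61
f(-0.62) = 3.02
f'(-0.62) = -3.16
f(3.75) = 28.94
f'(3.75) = 15.02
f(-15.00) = 478.56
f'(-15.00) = -62.98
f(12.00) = 294.42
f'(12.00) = 49.34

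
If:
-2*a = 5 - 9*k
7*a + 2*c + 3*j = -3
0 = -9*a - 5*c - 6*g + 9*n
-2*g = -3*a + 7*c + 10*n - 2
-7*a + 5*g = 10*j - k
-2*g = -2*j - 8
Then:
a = -3775/3127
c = -18437/3127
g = 91442/9381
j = 53918/9381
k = 2695/9381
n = 18908/9381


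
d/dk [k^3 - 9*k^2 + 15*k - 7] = 3*k^2 - 18*k + 15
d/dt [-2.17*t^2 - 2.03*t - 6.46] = -4.34*t - 2.03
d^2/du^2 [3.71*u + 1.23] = 0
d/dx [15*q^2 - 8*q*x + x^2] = -8*q + 2*x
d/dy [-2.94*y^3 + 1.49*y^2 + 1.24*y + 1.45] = -8.82*y^2 + 2.98*y + 1.24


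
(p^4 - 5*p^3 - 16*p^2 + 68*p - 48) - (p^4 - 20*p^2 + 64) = -5*p^3 + 4*p^2 + 68*p - 112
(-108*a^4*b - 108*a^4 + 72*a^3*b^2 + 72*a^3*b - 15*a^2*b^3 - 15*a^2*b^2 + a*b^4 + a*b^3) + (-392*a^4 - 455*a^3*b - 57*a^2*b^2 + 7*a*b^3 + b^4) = -108*a^4*b - 500*a^4 + 72*a^3*b^2 - 383*a^3*b - 15*a^2*b^3 - 72*a^2*b^2 + a*b^4 + 8*a*b^3 + b^4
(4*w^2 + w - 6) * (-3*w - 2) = -12*w^3 - 11*w^2 + 16*w + 12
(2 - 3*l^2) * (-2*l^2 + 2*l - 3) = 6*l^4 - 6*l^3 + 5*l^2 + 4*l - 6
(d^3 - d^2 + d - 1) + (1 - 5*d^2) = d^3 - 6*d^2 + d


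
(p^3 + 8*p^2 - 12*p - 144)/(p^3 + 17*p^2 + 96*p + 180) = (p - 4)/(p + 5)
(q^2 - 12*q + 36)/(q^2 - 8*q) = (q^2 - 12*q + 36)/(q*(q - 8))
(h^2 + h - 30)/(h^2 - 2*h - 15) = (h + 6)/(h + 3)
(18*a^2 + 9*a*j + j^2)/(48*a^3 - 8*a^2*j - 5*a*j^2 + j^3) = (6*a + j)/(16*a^2 - 8*a*j + j^2)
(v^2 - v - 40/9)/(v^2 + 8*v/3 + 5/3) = (v - 8/3)/(v + 1)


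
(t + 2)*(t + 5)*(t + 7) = t^3 + 14*t^2 + 59*t + 70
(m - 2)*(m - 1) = m^2 - 3*m + 2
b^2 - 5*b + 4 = (b - 4)*(b - 1)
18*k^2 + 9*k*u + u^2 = (3*k + u)*(6*k + u)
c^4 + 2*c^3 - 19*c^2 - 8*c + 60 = (c - 3)*(c - 2)*(c + 2)*(c + 5)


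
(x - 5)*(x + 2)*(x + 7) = x^3 + 4*x^2 - 31*x - 70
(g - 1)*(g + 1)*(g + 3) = g^3 + 3*g^2 - g - 3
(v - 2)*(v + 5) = v^2 + 3*v - 10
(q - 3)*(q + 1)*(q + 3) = q^3 + q^2 - 9*q - 9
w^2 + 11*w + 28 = (w + 4)*(w + 7)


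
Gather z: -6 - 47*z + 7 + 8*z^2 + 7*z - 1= 8*z^2 - 40*z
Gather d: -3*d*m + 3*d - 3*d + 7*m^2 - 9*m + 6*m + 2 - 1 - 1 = -3*d*m + 7*m^2 - 3*m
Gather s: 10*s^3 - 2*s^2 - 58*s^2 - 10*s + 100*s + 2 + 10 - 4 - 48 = 10*s^3 - 60*s^2 + 90*s - 40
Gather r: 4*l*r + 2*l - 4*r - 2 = 2*l + r*(4*l - 4) - 2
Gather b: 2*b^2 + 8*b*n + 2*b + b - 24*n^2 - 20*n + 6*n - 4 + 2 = 2*b^2 + b*(8*n + 3) - 24*n^2 - 14*n - 2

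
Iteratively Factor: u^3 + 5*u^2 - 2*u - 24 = (u + 4)*(u^2 + u - 6) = (u - 2)*(u + 4)*(u + 3)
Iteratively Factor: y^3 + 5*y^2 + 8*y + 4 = (y + 2)*(y^2 + 3*y + 2) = (y + 2)^2*(y + 1)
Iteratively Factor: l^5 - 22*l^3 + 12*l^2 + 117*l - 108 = (l - 3)*(l^4 + 3*l^3 - 13*l^2 - 27*l + 36) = (l - 3)^2*(l^3 + 6*l^2 + 5*l - 12) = (l - 3)^2*(l - 1)*(l^2 + 7*l + 12) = (l - 3)^2*(l - 1)*(l + 4)*(l + 3)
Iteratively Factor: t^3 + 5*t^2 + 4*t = (t)*(t^2 + 5*t + 4) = t*(t + 4)*(t + 1)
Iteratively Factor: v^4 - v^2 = (v + 1)*(v^3 - v^2) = (v - 1)*(v + 1)*(v^2) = v*(v - 1)*(v + 1)*(v)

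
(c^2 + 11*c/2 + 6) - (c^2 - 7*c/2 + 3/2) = 9*c + 9/2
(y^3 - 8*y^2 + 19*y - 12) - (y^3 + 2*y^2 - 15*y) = -10*y^2 + 34*y - 12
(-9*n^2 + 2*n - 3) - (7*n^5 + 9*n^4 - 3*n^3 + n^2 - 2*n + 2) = -7*n^5 - 9*n^4 + 3*n^3 - 10*n^2 + 4*n - 5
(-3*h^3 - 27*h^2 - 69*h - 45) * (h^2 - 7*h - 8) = -3*h^5 - 6*h^4 + 144*h^3 + 654*h^2 + 867*h + 360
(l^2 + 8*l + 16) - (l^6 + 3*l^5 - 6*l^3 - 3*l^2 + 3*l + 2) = -l^6 - 3*l^5 + 6*l^3 + 4*l^2 + 5*l + 14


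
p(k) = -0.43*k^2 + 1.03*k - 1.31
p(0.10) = -1.21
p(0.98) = -0.71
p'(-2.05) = 2.79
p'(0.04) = 1.00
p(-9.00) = -45.41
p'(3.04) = -1.58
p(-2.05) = -5.23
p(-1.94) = -4.93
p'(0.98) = 0.19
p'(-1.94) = 2.70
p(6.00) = -10.61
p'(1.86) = -0.57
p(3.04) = -2.15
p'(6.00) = -4.13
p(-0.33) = -1.70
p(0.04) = -1.27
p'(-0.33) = 1.31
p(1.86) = -0.88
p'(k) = 1.03 - 0.86*k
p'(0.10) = 0.94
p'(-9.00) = 8.77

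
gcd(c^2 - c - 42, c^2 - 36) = c + 6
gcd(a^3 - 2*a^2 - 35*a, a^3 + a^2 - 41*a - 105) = a^2 - 2*a - 35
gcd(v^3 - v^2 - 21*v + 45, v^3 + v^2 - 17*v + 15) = v^2 + 2*v - 15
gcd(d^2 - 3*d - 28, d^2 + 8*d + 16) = d + 4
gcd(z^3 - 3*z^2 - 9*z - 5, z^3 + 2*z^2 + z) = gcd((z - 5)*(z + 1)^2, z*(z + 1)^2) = z^2 + 2*z + 1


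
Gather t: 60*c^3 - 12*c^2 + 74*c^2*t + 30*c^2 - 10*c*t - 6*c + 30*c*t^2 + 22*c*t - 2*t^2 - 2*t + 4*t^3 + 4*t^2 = 60*c^3 + 18*c^2 - 6*c + 4*t^3 + t^2*(30*c + 2) + t*(74*c^2 + 12*c - 2)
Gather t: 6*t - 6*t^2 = -6*t^2 + 6*t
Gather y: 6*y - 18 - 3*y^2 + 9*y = -3*y^2 + 15*y - 18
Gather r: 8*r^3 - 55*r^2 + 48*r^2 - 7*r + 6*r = 8*r^3 - 7*r^2 - r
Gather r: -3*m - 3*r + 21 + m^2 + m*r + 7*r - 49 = m^2 - 3*m + r*(m + 4) - 28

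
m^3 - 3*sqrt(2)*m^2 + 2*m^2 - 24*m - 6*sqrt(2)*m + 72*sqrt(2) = (m - 4)*(m + 6)*(m - 3*sqrt(2))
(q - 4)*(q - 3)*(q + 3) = q^3 - 4*q^2 - 9*q + 36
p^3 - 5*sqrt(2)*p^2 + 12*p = p*(p - 3*sqrt(2))*(p - 2*sqrt(2))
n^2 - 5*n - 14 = (n - 7)*(n + 2)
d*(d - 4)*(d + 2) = d^3 - 2*d^2 - 8*d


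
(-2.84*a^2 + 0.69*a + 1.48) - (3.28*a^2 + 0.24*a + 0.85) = -6.12*a^2 + 0.45*a + 0.63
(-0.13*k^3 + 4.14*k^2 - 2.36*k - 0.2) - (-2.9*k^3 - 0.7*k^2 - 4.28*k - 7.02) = 2.77*k^3 + 4.84*k^2 + 1.92*k + 6.82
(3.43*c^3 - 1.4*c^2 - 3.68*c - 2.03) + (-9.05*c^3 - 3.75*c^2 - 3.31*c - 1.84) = -5.62*c^3 - 5.15*c^2 - 6.99*c - 3.87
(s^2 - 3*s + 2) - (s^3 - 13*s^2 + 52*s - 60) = -s^3 + 14*s^2 - 55*s + 62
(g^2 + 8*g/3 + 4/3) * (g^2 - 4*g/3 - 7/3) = g^4 + 4*g^3/3 - 41*g^2/9 - 8*g - 28/9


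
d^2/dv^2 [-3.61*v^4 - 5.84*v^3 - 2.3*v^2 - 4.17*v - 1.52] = -43.32*v^2 - 35.04*v - 4.6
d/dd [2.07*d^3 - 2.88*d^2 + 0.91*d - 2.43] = 6.21*d^2 - 5.76*d + 0.91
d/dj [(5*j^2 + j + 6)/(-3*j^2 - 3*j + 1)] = (-12*j^2 + 46*j + 19)/(9*j^4 + 18*j^3 + 3*j^2 - 6*j + 1)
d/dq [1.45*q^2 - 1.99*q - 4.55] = 2.9*q - 1.99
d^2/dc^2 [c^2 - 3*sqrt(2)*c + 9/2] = 2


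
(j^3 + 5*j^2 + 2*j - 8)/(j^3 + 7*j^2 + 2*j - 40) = (j^2 + j - 2)/(j^2 + 3*j - 10)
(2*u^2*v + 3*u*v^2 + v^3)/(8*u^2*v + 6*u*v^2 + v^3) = (u + v)/(4*u + v)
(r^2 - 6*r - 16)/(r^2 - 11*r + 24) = (r + 2)/(r - 3)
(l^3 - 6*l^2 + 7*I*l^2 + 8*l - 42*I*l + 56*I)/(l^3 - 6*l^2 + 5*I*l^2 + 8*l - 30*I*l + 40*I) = (l + 7*I)/(l + 5*I)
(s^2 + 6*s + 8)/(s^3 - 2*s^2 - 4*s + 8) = (s + 4)/(s^2 - 4*s + 4)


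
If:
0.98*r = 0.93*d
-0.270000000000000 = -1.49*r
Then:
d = 0.19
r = 0.18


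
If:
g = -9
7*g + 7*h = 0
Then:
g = -9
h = 9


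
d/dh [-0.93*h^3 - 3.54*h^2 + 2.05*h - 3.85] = -2.79*h^2 - 7.08*h + 2.05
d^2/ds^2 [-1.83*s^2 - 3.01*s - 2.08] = -3.66000000000000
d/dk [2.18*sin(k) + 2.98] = 2.18*cos(k)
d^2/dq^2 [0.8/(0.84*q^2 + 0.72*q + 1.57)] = (-1.12896*q^2 - 0.96768*q + 0.8*(1.68*q + 0.72)*(3.36*q + 1.44) - 2.11008)/(0.84*q^2 + 0.72*q + 1.57)^3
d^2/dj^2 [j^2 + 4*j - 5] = 2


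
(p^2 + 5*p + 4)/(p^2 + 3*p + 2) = (p + 4)/(p + 2)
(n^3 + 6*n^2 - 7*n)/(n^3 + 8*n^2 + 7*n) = (n - 1)/(n + 1)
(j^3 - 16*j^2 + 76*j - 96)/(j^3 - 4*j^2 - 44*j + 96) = (j - 6)/(j + 6)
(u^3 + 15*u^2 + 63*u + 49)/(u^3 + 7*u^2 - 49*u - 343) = (u + 1)/(u - 7)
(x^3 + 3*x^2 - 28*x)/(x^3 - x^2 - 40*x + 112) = x/(x - 4)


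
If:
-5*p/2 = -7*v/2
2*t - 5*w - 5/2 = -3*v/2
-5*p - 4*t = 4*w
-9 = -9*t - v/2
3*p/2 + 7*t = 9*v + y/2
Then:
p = -1134/1775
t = 364/355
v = -162/355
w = -161/710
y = 36658/1775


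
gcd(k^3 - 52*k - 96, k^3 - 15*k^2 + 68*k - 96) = k - 8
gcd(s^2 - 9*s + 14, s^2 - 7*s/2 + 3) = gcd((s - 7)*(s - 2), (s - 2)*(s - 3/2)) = s - 2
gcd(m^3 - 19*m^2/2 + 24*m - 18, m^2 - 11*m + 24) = 1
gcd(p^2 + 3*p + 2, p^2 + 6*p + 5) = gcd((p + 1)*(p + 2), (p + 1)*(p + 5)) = p + 1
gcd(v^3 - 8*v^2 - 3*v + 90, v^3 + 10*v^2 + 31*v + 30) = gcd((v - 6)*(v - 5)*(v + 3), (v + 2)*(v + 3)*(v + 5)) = v + 3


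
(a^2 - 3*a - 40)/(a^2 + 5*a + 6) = (a^2 - 3*a - 40)/(a^2 + 5*a + 6)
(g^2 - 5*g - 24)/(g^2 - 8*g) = (g + 3)/g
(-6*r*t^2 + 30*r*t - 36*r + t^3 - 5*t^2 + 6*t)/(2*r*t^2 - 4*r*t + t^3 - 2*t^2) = (-6*r*t + 18*r + t^2 - 3*t)/(t*(2*r + t))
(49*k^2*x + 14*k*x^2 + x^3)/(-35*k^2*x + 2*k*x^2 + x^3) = (7*k + x)/(-5*k + x)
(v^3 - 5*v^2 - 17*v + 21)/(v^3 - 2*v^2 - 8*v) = (-v^3 + 5*v^2 + 17*v - 21)/(v*(-v^2 + 2*v + 8))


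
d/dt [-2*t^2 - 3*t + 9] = -4*t - 3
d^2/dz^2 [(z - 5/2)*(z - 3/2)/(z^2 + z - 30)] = 5*(-4*z^3 + 81*z^2 - 279*z + 717)/(2*(z^6 + 3*z^5 - 87*z^4 - 179*z^3 + 2610*z^2 + 2700*z - 27000))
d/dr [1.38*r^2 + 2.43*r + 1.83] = 2.76*r + 2.43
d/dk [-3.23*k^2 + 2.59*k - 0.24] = 2.59 - 6.46*k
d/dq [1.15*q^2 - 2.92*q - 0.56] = 2.3*q - 2.92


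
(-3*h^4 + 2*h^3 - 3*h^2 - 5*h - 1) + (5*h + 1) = -3*h^4 + 2*h^3 - 3*h^2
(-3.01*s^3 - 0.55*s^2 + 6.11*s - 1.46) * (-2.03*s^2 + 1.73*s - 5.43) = 6.1103*s^5 - 4.0908*s^4 + 2.9895*s^3 + 16.5206*s^2 - 35.7031*s + 7.9278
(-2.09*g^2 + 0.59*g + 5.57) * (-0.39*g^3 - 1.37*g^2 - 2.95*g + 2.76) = 0.8151*g^5 + 2.6332*g^4 + 3.1849*g^3 - 15.1398*g^2 - 14.8031*g + 15.3732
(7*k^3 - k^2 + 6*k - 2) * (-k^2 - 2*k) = -7*k^5 - 13*k^4 - 4*k^3 - 10*k^2 + 4*k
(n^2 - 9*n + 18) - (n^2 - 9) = 27 - 9*n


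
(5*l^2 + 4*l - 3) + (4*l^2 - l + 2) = 9*l^2 + 3*l - 1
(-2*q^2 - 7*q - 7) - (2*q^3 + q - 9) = -2*q^3 - 2*q^2 - 8*q + 2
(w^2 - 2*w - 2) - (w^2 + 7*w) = -9*w - 2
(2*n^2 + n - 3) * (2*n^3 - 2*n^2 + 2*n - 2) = 4*n^5 - 2*n^4 - 4*n^3 + 4*n^2 - 8*n + 6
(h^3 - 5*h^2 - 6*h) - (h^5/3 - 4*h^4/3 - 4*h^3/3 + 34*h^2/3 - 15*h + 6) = -h^5/3 + 4*h^4/3 + 7*h^3/3 - 49*h^2/3 + 9*h - 6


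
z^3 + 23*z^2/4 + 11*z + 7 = (z + 7/4)*(z + 2)^2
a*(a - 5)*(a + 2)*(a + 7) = a^4 + 4*a^3 - 31*a^2 - 70*a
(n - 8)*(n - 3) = n^2 - 11*n + 24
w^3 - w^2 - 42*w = w*(w - 7)*(w + 6)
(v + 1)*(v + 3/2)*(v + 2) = v^3 + 9*v^2/2 + 13*v/2 + 3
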